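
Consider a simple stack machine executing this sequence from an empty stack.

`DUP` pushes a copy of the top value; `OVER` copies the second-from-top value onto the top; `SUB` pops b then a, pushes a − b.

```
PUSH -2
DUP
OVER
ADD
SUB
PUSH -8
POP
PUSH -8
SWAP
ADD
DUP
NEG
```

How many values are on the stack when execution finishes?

2

PUSH -2 → [-2]
DUP     → [-2, -2]
OVER    → [-2, -2, -2]
ADD     → [-2, -4]
SUB     → [2]
PUSH -8 → [2, -8]
POP     → [2]
PUSH -8 → [2, -8]
SWAP    → [-8, 2]
ADD     → [-6]
DUP     → [-6, -6]
NEG     → [-6, 6]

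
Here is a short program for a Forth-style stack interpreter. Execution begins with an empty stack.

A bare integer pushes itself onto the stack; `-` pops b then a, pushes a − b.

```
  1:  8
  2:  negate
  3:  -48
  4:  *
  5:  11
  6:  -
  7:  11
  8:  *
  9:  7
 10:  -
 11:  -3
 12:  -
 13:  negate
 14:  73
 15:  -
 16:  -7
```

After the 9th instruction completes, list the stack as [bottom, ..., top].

[4103, 7]

8      : [8]
negate : [-8]
-48    : [-8, -48]
*      : [384]
11     : [384, 11]
-      : [373]
11     : [373, 11]
*      : [4103]
7      : [4103, 7]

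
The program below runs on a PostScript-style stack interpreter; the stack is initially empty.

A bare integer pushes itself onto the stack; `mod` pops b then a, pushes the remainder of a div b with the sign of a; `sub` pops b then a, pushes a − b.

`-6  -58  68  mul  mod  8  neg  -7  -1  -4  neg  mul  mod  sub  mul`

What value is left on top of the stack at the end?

-6  : [-6]
-58 : [-6, -58]
68  : [-6, -58, 68]
mul : [-6, -3944]
mod : [-6]
8   : [-6, 8]
neg : [-6, -8]
-7  : [-6, -8, -7]
-1  : [-6, -8, -7, -1]
-4  : [-6, -8, -7, -1, -4]
neg : [-6, -8, -7, -1, 4]
mul : [-6, -8, -7, -4]
mod : [-6, -8, -3]
sub : [-6, -5]
mul : [30]

30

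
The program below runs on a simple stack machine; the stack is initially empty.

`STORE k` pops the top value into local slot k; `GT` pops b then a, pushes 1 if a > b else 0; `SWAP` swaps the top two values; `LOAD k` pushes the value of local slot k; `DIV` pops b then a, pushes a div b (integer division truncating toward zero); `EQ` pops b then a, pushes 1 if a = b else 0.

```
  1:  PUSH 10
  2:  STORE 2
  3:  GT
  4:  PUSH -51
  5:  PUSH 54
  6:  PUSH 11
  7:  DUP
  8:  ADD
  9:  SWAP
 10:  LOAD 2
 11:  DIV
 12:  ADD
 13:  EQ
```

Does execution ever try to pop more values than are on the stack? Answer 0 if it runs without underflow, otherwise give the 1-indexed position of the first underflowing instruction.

3

PUSH 10 -> [10]
STORE 2 -> []
GT  — needs 2 operands, stack has 0 → underflow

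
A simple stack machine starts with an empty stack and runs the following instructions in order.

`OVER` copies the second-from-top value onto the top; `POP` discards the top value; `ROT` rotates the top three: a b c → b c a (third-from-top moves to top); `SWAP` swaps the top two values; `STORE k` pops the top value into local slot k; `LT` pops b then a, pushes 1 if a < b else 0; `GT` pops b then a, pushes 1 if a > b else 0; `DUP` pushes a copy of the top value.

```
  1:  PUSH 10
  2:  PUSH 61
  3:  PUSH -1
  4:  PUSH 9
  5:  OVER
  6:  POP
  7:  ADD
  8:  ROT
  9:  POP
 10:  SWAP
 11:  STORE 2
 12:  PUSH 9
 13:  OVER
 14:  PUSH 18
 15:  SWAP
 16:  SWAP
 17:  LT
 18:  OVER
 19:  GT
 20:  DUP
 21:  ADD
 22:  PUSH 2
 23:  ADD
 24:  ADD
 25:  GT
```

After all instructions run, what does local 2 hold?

PUSH 10  [10]
PUSH 61  [10, 61]
PUSH -1  [10, 61, -1]
PUSH 9   [10, 61, -1, 9]
OVER     [10, 61, -1, 9, -1]
POP      [10, 61, -1, 9]
ADD      [10, 61, 8]
ROT      [61, 8, 10]
POP      [61, 8]
SWAP     [8, 61]
STORE 2  [8]
PUSH 9   [8, 9]
OVER     [8, 9, 8]
PUSH 18  [8, 9, 8, 18]
SWAP     [8, 9, 18, 8]
SWAP     [8, 9, 8, 18]
LT       [8, 9, 1]
OVER     [8, 9, 1, 9]
GT       [8, 9, 0]
DUP      [8, 9, 0, 0]
ADD      [8, 9, 0]
PUSH 2   [8, 9, 0, 2]
ADD      [8, 9, 2]
ADD      [8, 11]
GT       [0]

61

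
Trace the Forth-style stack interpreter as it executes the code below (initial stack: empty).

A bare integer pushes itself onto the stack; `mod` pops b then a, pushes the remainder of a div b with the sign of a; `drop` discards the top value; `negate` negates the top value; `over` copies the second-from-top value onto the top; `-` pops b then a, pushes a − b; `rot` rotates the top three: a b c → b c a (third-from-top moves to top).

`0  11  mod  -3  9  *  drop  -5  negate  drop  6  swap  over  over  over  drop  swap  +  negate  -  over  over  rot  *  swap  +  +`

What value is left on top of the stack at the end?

0      : 0
11     : 0 11
mod    : 0
-3     : 0 -3
9      : 0 -3 9
*      : 0 -27
drop   : 0
-5     : 0 -5
negate : 0 5
drop   : 0
6      : 0 6
swap   : 6 0
over   : 6 0 6
over   : 6 0 6 0
over   : 6 0 6 0 6
drop   : 6 0 6 0
swap   : 6 0 0 6
+      : 6 0 6
negate : 6 0 -6
-      : 6 6
over   : 6 6 6
over   : 6 6 6 6
rot    : 6 6 6 6
*      : 6 6 36
swap   : 6 36 6
+      : 6 42
+      : 48

48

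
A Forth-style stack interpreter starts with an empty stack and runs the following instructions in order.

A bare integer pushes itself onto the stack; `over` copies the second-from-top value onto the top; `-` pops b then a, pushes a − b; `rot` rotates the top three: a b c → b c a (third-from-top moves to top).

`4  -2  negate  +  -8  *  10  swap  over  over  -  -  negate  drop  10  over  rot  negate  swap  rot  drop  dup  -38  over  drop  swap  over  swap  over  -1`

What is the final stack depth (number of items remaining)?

4       4
-2      4 -2
negate  4 2
+       6
-8      6 -8
*       -48
10      -48 10
swap    10 -48
over    10 -48 10
over    10 -48 10 -48
-       10 -48 58
-       10 -106
negate  10 106
drop    10
10      10 10
over    10 10 10
rot     10 10 10
negate  10 10 -10
swap    10 -10 10
rot     -10 10 10
drop    -10 10
dup     -10 10 10
-38     -10 10 10 -38
over    -10 10 10 -38 10
drop    -10 10 10 -38
swap    -10 10 -38 10
over    -10 10 -38 10 -38
swap    -10 10 -38 -38 10
over    -10 10 -38 -38 10 -38
-1      -10 10 -38 -38 10 -38 -1

7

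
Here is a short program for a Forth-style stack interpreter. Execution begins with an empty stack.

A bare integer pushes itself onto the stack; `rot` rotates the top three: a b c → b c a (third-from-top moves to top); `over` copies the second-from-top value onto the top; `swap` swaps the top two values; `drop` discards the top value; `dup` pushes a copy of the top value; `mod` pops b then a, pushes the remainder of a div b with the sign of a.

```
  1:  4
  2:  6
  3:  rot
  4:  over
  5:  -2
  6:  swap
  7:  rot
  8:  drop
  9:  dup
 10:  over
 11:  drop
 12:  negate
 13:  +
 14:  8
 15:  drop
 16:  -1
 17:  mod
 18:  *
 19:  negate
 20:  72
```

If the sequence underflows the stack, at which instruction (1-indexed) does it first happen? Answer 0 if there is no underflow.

3

4 : [4]
6 : [4, 6]
rot  — needs 3 operands, stack has 2 → underflow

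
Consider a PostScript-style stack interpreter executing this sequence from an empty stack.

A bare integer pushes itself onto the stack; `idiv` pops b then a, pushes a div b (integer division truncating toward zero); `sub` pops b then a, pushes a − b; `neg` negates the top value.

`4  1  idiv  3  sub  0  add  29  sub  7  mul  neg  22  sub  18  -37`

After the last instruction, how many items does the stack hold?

4    : [4]
1    : [4, 1]
idiv : [4]
3    : [4, 3]
sub  : [1]
0    : [1, 0]
add  : [1]
29   : [1, 29]
sub  : [-28]
7    : [-28, 7]
mul  : [-196]
neg  : [196]
22   : [196, 22]
sub  : [174]
18   : [174, 18]
-37  : [174, 18, -37]

3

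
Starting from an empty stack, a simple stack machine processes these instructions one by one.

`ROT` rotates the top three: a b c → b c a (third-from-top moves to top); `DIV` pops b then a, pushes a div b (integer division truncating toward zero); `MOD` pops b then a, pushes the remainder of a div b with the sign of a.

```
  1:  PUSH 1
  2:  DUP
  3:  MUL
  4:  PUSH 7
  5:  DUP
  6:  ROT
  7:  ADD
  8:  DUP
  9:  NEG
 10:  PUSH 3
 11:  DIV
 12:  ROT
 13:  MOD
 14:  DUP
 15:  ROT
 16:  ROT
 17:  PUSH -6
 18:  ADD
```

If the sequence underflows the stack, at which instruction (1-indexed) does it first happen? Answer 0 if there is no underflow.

0

PUSH 1   [1]
DUP      [1, 1]
MUL      [1]
PUSH 7   [1, 7]
DUP      [1, 7, 7]
ROT      [7, 7, 1]
ADD      [7, 8]
DUP      [7, 8, 8]
NEG      [7, 8, -8]
PUSH 3   [7, 8, -8, 3]
DIV      [7, 8, -2]
ROT      [8, -2, 7]
MOD      [8, -2]
DUP      [8, -2, -2]
ROT      [-2, -2, 8]
ROT      [-2, 8, -2]
PUSH -6  [-2, 8, -2, -6]
ADD      [-2, 8, -8]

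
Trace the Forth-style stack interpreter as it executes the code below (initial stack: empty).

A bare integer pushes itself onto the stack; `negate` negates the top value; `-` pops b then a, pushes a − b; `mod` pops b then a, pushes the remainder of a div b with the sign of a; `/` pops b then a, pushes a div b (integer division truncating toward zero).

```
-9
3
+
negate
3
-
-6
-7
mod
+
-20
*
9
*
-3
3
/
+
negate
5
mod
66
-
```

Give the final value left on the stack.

-70

-9      -9
3       -9 3
+       -6
negate  6
3       6 3
-       3
-6      3 -6
-7      3 -6 -7
mod     3 -6
+       -3
-20     -3 -20
*       60
9       60 9
*       540
-3      540 -3
3       540 -3 3
/       540 -1
+       539
negate  -539
5       -539 5
mod     -4
66      -4 66
-       -70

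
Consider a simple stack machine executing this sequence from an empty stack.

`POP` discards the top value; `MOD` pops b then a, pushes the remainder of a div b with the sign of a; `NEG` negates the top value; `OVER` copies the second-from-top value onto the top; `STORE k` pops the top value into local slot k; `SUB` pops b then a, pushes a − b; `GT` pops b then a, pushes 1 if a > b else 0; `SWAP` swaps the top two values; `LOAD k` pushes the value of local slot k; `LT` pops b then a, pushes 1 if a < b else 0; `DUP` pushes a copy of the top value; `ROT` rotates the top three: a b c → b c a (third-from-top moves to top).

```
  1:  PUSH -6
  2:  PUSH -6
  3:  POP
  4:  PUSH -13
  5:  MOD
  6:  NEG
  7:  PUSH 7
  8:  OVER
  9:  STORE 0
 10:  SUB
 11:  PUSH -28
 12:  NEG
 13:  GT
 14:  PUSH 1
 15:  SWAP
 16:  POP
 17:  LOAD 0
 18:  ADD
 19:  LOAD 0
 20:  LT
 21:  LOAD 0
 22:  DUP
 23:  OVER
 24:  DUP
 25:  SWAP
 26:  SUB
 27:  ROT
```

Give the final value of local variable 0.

PUSH -6  : [-6]
PUSH -6  : [-6, -6]
POP      : [-6]
PUSH -13 : [-6, -13]
MOD      : [-6]
NEG      : [6]
PUSH 7   : [6, 7]
OVER     : [6, 7, 6]
STORE 0  : [6, 7]
SUB      : [-1]
PUSH -28 : [-1, -28]
NEG      : [-1, 28]
GT       : [0]
PUSH 1   : [0, 1]
SWAP     : [1, 0]
POP      : [1]
LOAD 0   : [1, 6]
ADD      : [7]
LOAD 0   : [7, 6]
LT       : [0]
LOAD 0   : [0, 6]
DUP      : [0, 6, 6]
OVER     : [0, 6, 6, 6]
DUP      : [0, 6, 6, 6, 6]
SWAP     : [0, 6, 6, 6, 6]
SUB      : [0, 6, 6, 0]
ROT      : [0, 6, 0, 6]

6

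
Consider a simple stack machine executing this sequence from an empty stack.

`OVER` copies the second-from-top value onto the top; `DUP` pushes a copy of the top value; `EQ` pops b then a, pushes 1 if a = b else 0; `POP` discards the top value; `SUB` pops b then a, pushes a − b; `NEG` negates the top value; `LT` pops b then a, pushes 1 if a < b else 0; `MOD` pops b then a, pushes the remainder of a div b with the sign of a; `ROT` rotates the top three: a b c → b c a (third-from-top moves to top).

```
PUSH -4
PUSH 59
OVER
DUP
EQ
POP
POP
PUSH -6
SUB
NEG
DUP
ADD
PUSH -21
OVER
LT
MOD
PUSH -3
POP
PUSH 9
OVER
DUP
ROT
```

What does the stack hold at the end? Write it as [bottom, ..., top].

PUSH -4  -> [-4]
PUSH 59  -> [-4, 59]
OVER     -> [-4, 59, -4]
DUP      -> [-4, 59, -4, -4]
EQ       -> [-4, 59, 1]
POP      -> [-4, 59]
POP      -> [-4]
PUSH -6  -> [-4, -6]
SUB      -> [2]
NEG      -> [-2]
DUP      -> [-2, -2]
ADD      -> [-4]
PUSH -21 -> [-4, -21]
OVER     -> [-4, -21, -4]
LT       -> [-4, 1]
MOD      -> [0]
PUSH -3  -> [0, -3]
POP      -> [0]
PUSH 9   -> [0, 9]
OVER     -> [0, 9, 0]
DUP      -> [0, 9, 0, 0]
ROT      -> [0, 0, 0, 9]

[0, 0, 0, 9]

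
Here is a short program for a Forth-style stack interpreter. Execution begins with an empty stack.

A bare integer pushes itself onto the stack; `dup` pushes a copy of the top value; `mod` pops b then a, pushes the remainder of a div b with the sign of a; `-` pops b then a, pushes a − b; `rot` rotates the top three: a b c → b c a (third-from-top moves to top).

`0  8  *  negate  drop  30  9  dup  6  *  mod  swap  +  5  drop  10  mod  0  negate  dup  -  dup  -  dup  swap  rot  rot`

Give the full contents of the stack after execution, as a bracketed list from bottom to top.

0      : 0
8      : 0 8
*      : 0
negate : 0
drop   : (empty)
30     : 30
9      : 30 9
dup    : 30 9 9
6      : 30 9 9 6
*      : 30 9 54
mod    : 30 9
swap   : 9 30
+      : 39
5      : 39 5
drop   : 39
10     : 39 10
mod    : 9
0      : 9 0
negate : 9 0
dup    : 9 0 0
-      : 9 0
dup    : 9 0 0
-      : 9 0
dup    : 9 0 0
swap   : 9 0 0
rot    : 0 0 9
rot    : 0 9 0

[0, 9, 0]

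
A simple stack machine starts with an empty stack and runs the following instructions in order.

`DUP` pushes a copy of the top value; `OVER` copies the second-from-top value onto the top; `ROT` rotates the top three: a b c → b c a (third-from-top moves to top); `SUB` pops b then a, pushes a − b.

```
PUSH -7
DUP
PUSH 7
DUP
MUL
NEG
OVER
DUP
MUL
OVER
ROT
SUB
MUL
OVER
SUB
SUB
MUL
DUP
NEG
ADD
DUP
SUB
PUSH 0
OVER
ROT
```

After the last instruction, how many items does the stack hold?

PUSH -7  -7
DUP      -7 -7
PUSH 7   -7 -7 7
DUP      -7 -7 7 7
MUL      -7 -7 49
NEG      -7 -7 -49
OVER     -7 -7 -49 -7
DUP      -7 -7 -49 -7 -7
MUL      -7 -7 -49 49
OVER     -7 -7 -49 49 -49
ROT      -7 -7 49 -49 -49
SUB      -7 -7 49 0
MUL      -7 -7 0
OVER     -7 -7 0 -7
SUB      -7 -7 7
SUB      -7 -14
MUL      98
DUP      98 98
NEG      98 -98
ADD      0
DUP      0 0
SUB      0
PUSH 0   0 0
OVER     0 0 0
ROT      0 0 0

3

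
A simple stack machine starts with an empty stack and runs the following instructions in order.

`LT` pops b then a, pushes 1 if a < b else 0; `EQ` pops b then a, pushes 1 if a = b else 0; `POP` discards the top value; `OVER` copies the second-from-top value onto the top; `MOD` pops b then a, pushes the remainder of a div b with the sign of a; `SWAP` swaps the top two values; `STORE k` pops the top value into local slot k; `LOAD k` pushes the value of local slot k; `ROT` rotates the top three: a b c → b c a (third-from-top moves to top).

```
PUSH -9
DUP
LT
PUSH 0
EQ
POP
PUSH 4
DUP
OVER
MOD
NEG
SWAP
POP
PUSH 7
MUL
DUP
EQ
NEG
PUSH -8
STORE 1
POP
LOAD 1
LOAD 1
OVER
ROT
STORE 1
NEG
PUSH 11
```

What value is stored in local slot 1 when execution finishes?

PUSH -9 : [-9]
DUP     : [-9, -9]
LT      : [0]
PUSH 0  : [0, 0]
EQ      : [1]
POP     : []
PUSH 4  : [4]
DUP     : [4, 4]
OVER    : [4, 4, 4]
MOD     : [4, 0]
NEG     : [4, 0]
SWAP    : [0, 4]
POP     : [0]
PUSH 7  : [0, 7]
MUL     : [0]
DUP     : [0, 0]
EQ      : [1]
NEG     : [-1]
PUSH -8 : [-1, -8]
STORE 1 : [-1]
POP     : []
LOAD 1  : [-8]
LOAD 1  : [-8, -8]
OVER    : [-8, -8, -8]
ROT     : [-8, -8, -8]
STORE 1 : [-8, -8]
NEG     : [-8, 8]
PUSH 11 : [-8, 8, 11]

-8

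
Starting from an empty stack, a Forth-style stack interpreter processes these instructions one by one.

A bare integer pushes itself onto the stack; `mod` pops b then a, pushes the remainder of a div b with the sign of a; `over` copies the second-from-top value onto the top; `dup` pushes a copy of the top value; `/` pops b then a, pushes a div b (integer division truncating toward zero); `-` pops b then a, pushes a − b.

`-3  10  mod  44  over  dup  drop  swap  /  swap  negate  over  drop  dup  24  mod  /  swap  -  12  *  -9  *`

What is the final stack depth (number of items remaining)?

-3      -3
10      -3 10
mod     -3
44      -3 44
over    -3 44 -3
dup     -3 44 -3 -3
drop    -3 44 -3
swap    -3 -3 44
/       -3 0
swap    0 -3
negate  0 3
over    0 3 0
drop    0 3
dup     0 3 3
24      0 3 3 24
mod     0 3 3
/       0 1
swap    1 0
-       1
12      1 12
*       12
-9      12 -9
*       -108

1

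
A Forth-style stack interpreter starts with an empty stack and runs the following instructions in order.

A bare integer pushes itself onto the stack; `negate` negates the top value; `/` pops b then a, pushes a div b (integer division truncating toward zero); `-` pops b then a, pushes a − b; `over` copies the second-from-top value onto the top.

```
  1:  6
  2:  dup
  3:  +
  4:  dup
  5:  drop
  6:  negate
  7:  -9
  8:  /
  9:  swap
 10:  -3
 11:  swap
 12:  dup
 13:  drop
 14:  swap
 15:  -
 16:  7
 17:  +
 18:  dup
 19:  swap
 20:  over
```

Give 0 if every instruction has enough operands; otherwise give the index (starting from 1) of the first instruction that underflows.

9

6       [6]
dup     [6, 6]
+       [12]
dup     [12, 12]
drop    [12]
negate  [-12]
-9      [-12, -9]
/       [1]
swap  — needs 2 operands, stack has 1 → underflow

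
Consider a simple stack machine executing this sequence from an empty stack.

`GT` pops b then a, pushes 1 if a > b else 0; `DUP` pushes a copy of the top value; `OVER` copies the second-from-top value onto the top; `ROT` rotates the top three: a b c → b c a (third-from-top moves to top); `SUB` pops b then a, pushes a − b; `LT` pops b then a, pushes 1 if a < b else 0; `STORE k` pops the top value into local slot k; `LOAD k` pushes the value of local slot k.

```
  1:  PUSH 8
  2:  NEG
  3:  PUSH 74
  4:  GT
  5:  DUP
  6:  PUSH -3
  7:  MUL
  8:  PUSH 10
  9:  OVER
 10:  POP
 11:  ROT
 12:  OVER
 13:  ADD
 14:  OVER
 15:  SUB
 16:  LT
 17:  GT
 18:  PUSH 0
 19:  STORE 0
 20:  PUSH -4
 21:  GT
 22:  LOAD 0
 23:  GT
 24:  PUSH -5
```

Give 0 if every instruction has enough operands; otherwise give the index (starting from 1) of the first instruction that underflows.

PUSH 8  : [8]
NEG     : [-8]
PUSH 74 : [-8, 74]
GT      : [0]
DUP     : [0, 0]
PUSH -3 : [0, 0, -3]
MUL     : [0, 0]
PUSH 10 : [0, 0, 10]
OVER    : [0, 0, 10, 0]
POP     : [0, 0, 10]
ROT     : [0, 10, 0]
OVER    : [0, 10, 0, 10]
ADD     : [0, 10, 10]
OVER    : [0, 10, 10, 10]
SUB     : [0, 10, 0]
LT      : [0, 0]
GT      : [0]
PUSH 0  : [0, 0]
STORE 0 : [0]
PUSH -4 : [0, -4]
GT      : [1]
LOAD 0  : [1, 0]
GT      : [1]
PUSH -5 : [1, -5]

0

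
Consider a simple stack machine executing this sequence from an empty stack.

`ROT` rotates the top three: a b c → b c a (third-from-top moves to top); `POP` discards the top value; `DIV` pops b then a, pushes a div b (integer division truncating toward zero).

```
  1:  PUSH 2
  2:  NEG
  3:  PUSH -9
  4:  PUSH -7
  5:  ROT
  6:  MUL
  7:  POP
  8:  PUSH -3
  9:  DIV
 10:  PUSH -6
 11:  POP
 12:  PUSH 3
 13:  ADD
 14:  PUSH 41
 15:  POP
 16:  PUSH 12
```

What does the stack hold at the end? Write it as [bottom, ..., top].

[6, 12]

PUSH 2  : 2
NEG     : -2
PUSH -9 : -2 -9
PUSH -7 : -2 -9 -7
ROT     : -9 -7 -2
MUL     : -9 14
POP     : -9
PUSH -3 : -9 -3
DIV     : 3
PUSH -6 : 3 -6
POP     : 3
PUSH 3  : 3 3
ADD     : 6
PUSH 41 : 6 41
POP     : 6
PUSH 12 : 6 12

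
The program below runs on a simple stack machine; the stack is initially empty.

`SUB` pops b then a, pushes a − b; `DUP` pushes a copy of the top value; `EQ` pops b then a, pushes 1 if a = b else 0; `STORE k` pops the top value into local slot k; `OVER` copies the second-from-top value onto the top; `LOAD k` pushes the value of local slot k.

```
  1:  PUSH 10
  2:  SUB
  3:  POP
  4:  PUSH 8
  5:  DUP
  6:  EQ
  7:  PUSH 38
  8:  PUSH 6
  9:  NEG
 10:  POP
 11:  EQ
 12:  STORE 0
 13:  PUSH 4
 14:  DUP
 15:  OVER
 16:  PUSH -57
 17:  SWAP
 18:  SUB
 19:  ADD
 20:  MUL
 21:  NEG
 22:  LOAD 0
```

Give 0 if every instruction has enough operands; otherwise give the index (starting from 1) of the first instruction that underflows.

PUSH 10  [10]
SUB  — needs 2 operands, stack has 1 → underflow

2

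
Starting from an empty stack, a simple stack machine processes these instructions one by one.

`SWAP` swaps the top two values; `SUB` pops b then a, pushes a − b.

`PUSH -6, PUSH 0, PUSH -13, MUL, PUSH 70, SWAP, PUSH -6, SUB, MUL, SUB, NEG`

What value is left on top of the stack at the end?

426

PUSH -6   -6
PUSH 0    -6 0
PUSH -13  -6 0 -13
MUL       -6 0
PUSH 70   -6 0 70
SWAP      -6 70 0
PUSH -6   -6 70 0 -6
SUB       -6 70 6
MUL       -6 420
SUB       -426
NEG       426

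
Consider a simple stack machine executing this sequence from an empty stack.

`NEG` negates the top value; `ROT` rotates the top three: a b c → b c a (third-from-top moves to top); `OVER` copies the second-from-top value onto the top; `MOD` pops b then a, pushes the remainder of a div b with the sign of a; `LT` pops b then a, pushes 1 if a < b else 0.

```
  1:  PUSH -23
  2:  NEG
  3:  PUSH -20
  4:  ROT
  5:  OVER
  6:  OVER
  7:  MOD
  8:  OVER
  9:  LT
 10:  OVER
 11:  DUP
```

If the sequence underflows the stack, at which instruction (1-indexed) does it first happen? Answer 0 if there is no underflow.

PUSH -23 -> [-23]
NEG      -> [23]
PUSH -20 -> [23, -20]
ROT  — needs 3 operands, stack has 2 → underflow

4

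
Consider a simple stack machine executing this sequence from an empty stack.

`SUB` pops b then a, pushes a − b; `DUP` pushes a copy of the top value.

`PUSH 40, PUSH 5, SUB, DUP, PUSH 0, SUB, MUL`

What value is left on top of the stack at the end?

1225

PUSH 40  40
PUSH 5   40 5
SUB      35
DUP      35 35
PUSH 0   35 35 0
SUB      35 35
MUL      1225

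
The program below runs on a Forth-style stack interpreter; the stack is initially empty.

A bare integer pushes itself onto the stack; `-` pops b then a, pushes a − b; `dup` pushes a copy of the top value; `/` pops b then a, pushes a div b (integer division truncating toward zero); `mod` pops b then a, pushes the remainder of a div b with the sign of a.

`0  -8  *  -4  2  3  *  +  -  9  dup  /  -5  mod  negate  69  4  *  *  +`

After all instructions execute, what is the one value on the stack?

0      : 0
-8     : 0 -8
*      : 0
-4     : 0 -4
2      : 0 -4 2
3      : 0 -4 2 3
*      : 0 -4 6
+      : 0 2
-      : -2
9      : -2 9
dup    : -2 9 9
/      : -2 1
-5     : -2 1 -5
mod    : -2 1
negate : -2 -1
69     : -2 -1 69
4      : -2 -1 69 4
*      : -2 -1 276
*      : -2 -276
+      : -278

-278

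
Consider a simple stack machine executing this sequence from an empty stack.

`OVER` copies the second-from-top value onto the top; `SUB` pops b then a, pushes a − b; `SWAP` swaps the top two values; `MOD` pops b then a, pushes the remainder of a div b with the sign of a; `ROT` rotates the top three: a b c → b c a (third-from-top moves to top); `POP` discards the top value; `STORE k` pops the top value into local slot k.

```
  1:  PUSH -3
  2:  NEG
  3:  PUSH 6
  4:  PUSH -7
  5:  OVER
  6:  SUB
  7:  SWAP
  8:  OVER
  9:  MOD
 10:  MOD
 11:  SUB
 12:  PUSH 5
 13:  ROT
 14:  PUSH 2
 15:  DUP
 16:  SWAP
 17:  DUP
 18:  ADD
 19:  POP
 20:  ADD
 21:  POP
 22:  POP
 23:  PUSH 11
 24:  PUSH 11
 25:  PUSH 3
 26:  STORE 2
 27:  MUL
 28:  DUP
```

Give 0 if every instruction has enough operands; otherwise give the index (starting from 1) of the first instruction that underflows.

13

PUSH -3 -> [-3]
NEG     -> [3]
PUSH 6  -> [3, 6]
PUSH -7 -> [3, 6, -7]
OVER    -> [3, 6, -7, 6]
SUB     -> [3, 6, -13]
SWAP    -> [3, -13, 6]
OVER    -> [3, -13, 6, -13]
MOD     -> [3, -13, 6]
MOD     -> [3, -1]
SUB     -> [4]
PUSH 5  -> [4, 5]
ROT  — needs 3 operands, stack has 2 → underflow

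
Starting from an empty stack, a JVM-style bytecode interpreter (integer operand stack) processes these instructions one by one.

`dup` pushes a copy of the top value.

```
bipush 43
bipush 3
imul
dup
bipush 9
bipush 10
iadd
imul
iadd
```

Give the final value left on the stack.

2580

bipush 43  43
bipush 3   43 3
imul       129
dup        129 129
bipush 9   129 129 9
bipush 10  129 129 9 10
iadd       129 129 19
imul       129 2451
iadd       2580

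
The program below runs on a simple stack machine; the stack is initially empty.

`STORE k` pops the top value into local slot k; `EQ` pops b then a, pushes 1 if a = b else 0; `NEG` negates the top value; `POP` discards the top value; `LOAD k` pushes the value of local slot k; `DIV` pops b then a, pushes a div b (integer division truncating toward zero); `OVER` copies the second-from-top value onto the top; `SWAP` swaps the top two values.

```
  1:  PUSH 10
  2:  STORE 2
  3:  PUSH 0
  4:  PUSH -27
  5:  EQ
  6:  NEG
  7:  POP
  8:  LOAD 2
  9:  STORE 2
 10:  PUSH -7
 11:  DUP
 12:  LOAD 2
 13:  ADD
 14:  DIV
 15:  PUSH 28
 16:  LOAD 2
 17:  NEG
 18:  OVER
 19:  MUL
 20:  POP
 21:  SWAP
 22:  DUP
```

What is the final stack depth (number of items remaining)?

3

PUSH 10  → 10
STORE 2  → (empty)
PUSH 0   → 0
PUSH -27 → 0 -27
EQ       → 0
NEG      → 0
POP      → (empty)
LOAD 2   → 10
STORE 2  → (empty)
PUSH -7  → -7
DUP      → -7 -7
LOAD 2   → -7 -7 10
ADD      → -7 3
DIV      → -2
PUSH 28  → -2 28
LOAD 2   → -2 28 10
NEG      → -2 28 -10
OVER     → -2 28 -10 28
MUL      → -2 28 -280
POP      → -2 28
SWAP     → 28 -2
DUP      → 28 -2 -2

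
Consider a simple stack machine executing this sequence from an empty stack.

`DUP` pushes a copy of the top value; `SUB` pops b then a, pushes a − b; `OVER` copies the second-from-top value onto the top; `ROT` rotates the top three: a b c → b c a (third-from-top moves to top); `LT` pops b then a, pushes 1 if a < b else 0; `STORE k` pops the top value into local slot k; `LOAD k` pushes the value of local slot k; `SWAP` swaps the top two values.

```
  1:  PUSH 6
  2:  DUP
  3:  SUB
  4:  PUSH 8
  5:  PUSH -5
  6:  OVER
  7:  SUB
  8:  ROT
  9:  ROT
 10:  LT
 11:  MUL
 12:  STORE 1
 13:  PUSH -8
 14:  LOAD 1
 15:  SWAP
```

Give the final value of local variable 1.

PUSH 6   6
DUP      6 6
SUB      0
PUSH 8   0 8
PUSH -5  0 8 -5
OVER     0 8 -5 8
SUB      0 8 -13
ROT      8 -13 0
ROT      -13 0 8
LT       -13 1
MUL      -13
STORE 1  (empty)
PUSH -8  -8
LOAD 1   -8 -13
SWAP     -13 -8

-13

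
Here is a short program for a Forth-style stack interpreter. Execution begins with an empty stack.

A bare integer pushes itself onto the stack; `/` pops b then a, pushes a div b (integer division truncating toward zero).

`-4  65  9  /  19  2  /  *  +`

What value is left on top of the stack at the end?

59

-4 → -4
65 → -4 65
9  → -4 65 9
/  → -4 7
19 → -4 7 19
2  → -4 7 19 2
/  → -4 7 9
*  → -4 63
+  → 59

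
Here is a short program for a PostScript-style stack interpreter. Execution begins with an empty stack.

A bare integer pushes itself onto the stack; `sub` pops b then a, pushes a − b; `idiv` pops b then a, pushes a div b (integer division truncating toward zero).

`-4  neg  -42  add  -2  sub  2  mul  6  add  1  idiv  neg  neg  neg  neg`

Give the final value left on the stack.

-66

-4   -> [-4]
neg  -> [4]
-42  -> [4, -42]
add  -> [-38]
-2   -> [-38, -2]
sub  -> [-36]
2    -> [-36, 2]
mul  -> [-72]
6    -> [-72, 6]
add  -> [-66]
1    -> [-66, 1]
idiv -> [-66]
neg  -> [66]
neg  -> [-66]
neg  -> [66]
neg  -> [-66]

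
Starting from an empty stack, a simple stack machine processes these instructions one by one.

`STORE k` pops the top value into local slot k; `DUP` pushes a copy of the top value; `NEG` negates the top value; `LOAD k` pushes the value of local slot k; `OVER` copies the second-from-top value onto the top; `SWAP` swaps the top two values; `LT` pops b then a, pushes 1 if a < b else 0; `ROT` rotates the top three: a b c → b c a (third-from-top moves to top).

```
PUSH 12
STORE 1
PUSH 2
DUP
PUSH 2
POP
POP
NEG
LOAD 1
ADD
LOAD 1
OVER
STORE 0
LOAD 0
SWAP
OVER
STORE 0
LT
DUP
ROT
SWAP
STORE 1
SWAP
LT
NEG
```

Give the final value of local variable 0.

10

PUSH 12 → 12
STORE 1 → (empty)
PUSH 2  → 2
DUP     → 2 2
PUSH 2  → 2 2 2
POP     → 2 2
POP     → 2
NEG     → -2
LOAD 1  → -2 12
ADD     → 10
LOAD 1  → 10 12
OVER    → 10 12 10
STORE 0 → 10 12
LOAD 0  → 10 12 10
SWAP    → 10 10 12
OVER    → 10 10 12 10
STORE 0 → 10 10 12
LT      → 10 1
DUP     → 10 1 1
ROT     → 1 1 10
SWAP    → 1 10 1
STORE 1 → 1 10
SWAP    → 10 1
LT      → 0
NEG     → 0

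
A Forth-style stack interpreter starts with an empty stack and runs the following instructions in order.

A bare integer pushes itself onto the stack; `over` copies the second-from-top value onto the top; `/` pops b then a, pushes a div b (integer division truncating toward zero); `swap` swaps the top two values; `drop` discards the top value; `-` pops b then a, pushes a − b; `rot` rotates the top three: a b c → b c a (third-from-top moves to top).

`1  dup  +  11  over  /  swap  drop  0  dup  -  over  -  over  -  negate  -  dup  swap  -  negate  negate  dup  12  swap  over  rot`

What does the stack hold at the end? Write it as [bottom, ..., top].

[0, 0, 12, 12]

1      : [1]
dup    : [1, 1]
+      : [2]
11     : [2, 11]
over   : [2, 11, 2]
/      : [2, 5]
swap   : [5, 2]
drop   : [5]
0      : [5, 0]
dup    : [5, 0, 0]
-      : [5, 0]
over   : [5, 0, 5]
-      : [5, -5]
over   : [5, -5, 5]
-      : [5, -10]
negate : [5, 10]
-      : [-5]
dup    : [-5, -5]
swap   : [-5, -5]
-      : [0]
negate : [0]
negate : [0]
dup    : [0, 0]
12     : [0, 0, 12]
swap   : [0, 12, 0]
over   : [0, 12, 0, 12]
rot    : [0, 0, 12, 12]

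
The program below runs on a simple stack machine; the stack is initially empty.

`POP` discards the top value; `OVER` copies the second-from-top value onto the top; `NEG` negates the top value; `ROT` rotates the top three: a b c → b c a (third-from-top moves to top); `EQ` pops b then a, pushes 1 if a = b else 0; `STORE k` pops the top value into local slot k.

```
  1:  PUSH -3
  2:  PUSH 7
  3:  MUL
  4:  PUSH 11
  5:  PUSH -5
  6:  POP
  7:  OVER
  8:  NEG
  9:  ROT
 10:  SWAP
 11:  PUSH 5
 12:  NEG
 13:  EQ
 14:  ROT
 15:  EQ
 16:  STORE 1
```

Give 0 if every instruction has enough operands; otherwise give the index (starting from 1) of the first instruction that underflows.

PUSH -3  -3
PUSH 7   -3 7
MUL      -21
PUSH 11  -21 11
PUSH -5  -21 11 -5
POP      -21 11
OVER     -21 11 -21
NEG      -21 11 21
ROT      11 21 -21
SWAP     11 -21 21
PUSH 5   11 -21 21 5
NEG      11 -21 21 -5
EQ       11 -21 0
ROT      -21 0 11
EQ       -21 0
STORE 1  -21

0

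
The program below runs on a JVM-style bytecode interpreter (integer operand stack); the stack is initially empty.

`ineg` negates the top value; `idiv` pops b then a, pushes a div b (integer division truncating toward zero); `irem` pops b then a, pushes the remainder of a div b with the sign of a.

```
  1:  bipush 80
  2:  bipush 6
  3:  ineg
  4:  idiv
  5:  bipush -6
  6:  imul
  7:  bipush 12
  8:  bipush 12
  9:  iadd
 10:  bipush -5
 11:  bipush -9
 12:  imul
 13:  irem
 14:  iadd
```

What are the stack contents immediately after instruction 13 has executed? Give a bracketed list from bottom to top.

bipush 80  80
bipush 6   80 6
ineg       80 -6
idiv       -13
bipush -6  -13 -6
imul       78
bipush 12  78 12
bipush 12  78 12 12
iadd       78 24
bipush -5  78 24 -5
bipush -9  78 24 -5 -9
imul       78 24 45
irem       78 24

[78, 24]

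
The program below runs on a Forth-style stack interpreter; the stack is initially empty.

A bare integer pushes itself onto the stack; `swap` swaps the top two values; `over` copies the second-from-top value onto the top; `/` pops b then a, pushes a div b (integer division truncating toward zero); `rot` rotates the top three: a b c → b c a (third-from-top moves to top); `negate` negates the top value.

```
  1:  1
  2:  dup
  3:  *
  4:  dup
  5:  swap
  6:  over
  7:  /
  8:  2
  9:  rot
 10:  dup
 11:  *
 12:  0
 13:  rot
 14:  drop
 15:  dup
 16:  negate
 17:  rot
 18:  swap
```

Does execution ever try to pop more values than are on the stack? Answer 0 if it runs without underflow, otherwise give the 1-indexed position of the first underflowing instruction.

0

1      -> 1
dup    -> 1 1
*      -> 1
dup    -> 1 1
swap   -> 1 1
over   -> 1 1 1
/      -> 1 1
2      -> 1 1 2
rot    -> 1 2 1
dup    -> 1 2 1 1
*      -> 1 2 1
0      -> 1 2 1 0
rot    -> 1 1 0 2
drop   -> 1 1 0
dup    -> 1 1 0 0
negate -> 1 1 0 0
rot    -> 1 0 0 1
swap   -> 1 0 1 0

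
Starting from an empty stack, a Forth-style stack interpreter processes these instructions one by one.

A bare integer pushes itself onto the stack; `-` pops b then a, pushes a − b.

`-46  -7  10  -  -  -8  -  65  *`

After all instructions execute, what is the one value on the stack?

-1365

-46 → -46
-7  → -46 -7
10  → -46 -7 10
-   → -46 -17
-   → -29
-8  → -29 -8
-   → -21
65  → -21 65
*   → -1365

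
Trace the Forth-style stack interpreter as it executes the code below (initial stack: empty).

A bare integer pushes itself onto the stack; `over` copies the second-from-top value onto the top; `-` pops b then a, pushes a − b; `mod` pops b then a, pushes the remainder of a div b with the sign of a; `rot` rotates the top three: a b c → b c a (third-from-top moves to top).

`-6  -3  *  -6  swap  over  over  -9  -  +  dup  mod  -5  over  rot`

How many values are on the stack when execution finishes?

-6   → -6
-3   → -6 -3
*    → 18
-6   → 18 -6
swap → -6 18
over → -6 18 -6
over → -6 18 -6 18
-9   → -6 18 -6 18 -9
-    → -6 18 -6 27
+    → -6 18 21
dup  → -6 18 21 21
mod  → -6 18 0
-5   → -6 18 0 -5
over → -6 18 0 -5 0
rot  → -6 18 -5 0 0

5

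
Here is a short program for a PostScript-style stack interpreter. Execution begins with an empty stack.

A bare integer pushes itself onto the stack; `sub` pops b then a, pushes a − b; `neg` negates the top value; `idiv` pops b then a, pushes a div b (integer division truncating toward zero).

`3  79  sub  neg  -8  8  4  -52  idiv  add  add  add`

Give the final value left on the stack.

76

3    → 3
79   → 3 79
sub  → -76
neg  → 76
-8   → 76 -8
8    → 76 -8 8
4    → 76 -8 8 4
-52  → 76 -8 8 4 -52
idiv → 76 -8 8 0
add  → 76 -8 8
add  → 76 0
add  → 76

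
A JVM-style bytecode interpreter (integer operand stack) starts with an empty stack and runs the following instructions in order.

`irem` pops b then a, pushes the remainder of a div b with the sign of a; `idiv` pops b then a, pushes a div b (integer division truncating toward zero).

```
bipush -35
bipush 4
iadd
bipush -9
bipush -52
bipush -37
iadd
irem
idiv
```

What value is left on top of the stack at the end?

3

bipush -35 → -35
bipush 4   → -35 4
iadd       → -31
bipush -9  → -31 -9
bipush -52 → -31 -9 -52
bipush -37 → -31 -9 -52 -37
iadd       → -31 -9 -89
irem       → -31 -9
idiv       → 3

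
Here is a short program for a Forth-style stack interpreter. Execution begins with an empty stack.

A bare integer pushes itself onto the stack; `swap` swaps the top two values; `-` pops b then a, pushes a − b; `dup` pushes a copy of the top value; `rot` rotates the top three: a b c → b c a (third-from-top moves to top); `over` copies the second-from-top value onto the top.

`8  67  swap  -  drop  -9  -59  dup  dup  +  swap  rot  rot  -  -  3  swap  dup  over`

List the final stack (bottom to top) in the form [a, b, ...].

[3, -168, -168, -168]

8    : [8]
67   : [8, 67]
swap : [67, 8]
-    : [59]
drop : []
-9   : [-9]
-59  : [-9, -59]
dup  : [-9, -59, -59]
dup  : [-9, -59, -59, -59]
+    : [-9, -59, -118]
swap : [-9, -118, -59]
rot  : [-118, -59, -9]
rot  : [-59, -9, -118]
-    : [-59, 109]
-    : [-168]
3    : [-168, 3]
swap : [3, -168]
dup  : [3, -168, -168]
over : [3, -168, -168, -168]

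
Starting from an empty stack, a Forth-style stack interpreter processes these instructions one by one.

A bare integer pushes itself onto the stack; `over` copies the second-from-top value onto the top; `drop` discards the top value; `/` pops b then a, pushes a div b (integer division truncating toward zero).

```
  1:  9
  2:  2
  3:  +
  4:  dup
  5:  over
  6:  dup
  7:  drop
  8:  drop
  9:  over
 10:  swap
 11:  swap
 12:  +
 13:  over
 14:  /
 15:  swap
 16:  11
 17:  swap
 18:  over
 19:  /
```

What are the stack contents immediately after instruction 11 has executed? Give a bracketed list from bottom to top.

9    : 9
2    : 9 2
+    : 11
dup  : 11 11
over : 11 11 11
dup  : 11 11 11 11
drop : 11 11 11
drop : 11 11
over : 11 11 11
swap : 11 11 11
swap : 11 11 11

[11, 11, 11]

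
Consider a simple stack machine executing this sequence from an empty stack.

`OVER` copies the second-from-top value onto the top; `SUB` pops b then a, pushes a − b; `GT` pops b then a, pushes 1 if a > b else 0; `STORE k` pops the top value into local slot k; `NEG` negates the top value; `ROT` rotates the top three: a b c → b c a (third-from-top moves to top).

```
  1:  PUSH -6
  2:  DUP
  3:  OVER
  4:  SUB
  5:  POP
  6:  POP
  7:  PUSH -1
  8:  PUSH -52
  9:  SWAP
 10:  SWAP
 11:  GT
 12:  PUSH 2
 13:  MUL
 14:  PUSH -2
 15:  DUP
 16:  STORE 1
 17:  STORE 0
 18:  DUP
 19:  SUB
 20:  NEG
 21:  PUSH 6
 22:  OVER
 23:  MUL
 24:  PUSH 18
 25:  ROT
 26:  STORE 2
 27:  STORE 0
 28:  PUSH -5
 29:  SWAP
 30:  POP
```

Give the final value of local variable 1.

PUSH -6  : [-6]
DUP      : [-6, -6]
OVER     : [-6, -6, -6]
SUB      : [-6, 0]
POP      : [-6]
POP      : []
PUSH -1  : [-1]
PUSH -52 : [-1, -52]
SWAP     : [-52, -1]
SWAP     : [-1, -52]
GT       : [1]
PUSH 2   : [1, 2]
MUL      : [2]
PUSH -2  : [2, -2]
DUP      : [2, -2, -2]
STORE 1  : [2, -2]
STORE 0  : [2]
DUP      : [2, 2]
SUB      : [0]
NEG      : [0]
PUSH 6   : [0, 6]
OVER     : [0, 6, 0]
MUL      : [0, 0]
PUSH 18  : [0, 0, 18]
ROT      : [0, 18, 0]
STORE 2  : [0, 18]
STORE 0  : [0]
PUSH -5  : [0, -5]
SWAP     : [-5, 0]
POP      : [-5]

-2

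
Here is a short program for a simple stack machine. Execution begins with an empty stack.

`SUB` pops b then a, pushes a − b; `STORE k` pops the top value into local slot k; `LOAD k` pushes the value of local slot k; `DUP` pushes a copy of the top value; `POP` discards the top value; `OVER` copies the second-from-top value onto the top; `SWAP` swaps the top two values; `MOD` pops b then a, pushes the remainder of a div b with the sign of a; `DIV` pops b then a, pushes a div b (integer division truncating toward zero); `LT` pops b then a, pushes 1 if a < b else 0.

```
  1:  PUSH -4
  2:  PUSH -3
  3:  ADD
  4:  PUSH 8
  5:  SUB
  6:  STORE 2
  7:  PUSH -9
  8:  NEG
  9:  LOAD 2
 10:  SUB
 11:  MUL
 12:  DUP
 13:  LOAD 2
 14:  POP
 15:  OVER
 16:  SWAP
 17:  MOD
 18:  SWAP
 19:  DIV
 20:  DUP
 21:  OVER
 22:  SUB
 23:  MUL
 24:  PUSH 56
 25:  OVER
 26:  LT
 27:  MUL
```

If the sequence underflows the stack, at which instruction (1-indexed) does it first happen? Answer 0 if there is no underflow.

11

PUSH -4 : [-4]
PUSH -3 : [-4, -3]
ADD     : [-7]
PUSH 8  : [-7, 8]
SUB     : [-15]
STORE 2 : []
PUSH -9 : [-9]
NEG     : [9]
LOAD 2  : [9, -15]
SUB     : [24]
MUL  — needs 2 operands, stack has 1 → underflow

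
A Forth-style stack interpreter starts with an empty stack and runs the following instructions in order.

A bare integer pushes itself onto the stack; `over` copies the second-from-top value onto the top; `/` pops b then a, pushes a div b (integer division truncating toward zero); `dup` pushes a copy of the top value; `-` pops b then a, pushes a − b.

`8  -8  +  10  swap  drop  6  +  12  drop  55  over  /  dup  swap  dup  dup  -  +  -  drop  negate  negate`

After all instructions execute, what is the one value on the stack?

16

8      : [8]
-8     : [8, -8]
+      : [0]
10     : [0, 10]
swap   : [10, 0]
drop   : [10]
6      : [10, 6]
+      : [16]
12     : [16, 12]
drop   : [16]
55     : [16, 55]
over   : [16, 55, 16]
/      : [16, 3]
dup    : [16, 3, 3]
swap   : [16, 3, 3]
dup    : [16, 3, 3, 3]
dup    : [16, 3, 3, 3, 3]
-      : [16, 3, 3, 0]
+      : [16, 3, 3]
-      : [16, 0]
drop   : [16]
negate : [-16]
negate : [16]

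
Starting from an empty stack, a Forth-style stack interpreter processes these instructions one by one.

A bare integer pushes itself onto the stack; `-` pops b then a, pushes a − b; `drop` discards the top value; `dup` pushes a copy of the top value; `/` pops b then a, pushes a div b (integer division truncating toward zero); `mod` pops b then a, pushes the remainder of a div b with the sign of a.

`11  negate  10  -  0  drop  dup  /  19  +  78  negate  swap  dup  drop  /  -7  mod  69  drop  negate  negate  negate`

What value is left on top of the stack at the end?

3

11     : [11]
negate : [-11]
10     : [-11, 10]
-      : [-21]
0      : [-21, 0]
drop   : [-21]
dup    : [-21, -21]
/      : [1]
19     : [1, 19]
+      : [20]
78     : [20, 78]
negate : [20, -78]
swap   : [-78, 20]
dup    : [-78, 20, 20]
drop   : [-78, 20]
/      : [-3]
-7     : [-3, -7]
mod    : [-3]
69     : [-3, 69]
drop   : [-3]
negate : [3]
negate : [-3]
negate : [3]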